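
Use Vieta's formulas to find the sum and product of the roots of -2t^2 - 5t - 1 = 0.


For at^2+bt+c=0: sum = -b/a, product = c/a.
a=-2, b=-5, c=-1
Sum = -(-5)/-2 = -5/2
Product = (-1)/-2 = 1/2


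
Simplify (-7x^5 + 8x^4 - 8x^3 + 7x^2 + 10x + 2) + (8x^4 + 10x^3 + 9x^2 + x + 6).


Align terms by degree and add:
  -7x^5 + 8x^4 - 8x^3 + 7x^2 + 10x + 2
+ 8x^4 + 10x^3 + 9x^2 + x + 6
= -7x^5 + 16x^4 + 2x^3 + 16x^2 + 11x + 8


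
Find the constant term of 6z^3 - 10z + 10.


Read off the constant term: 10


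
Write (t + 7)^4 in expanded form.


Expand (t + 7)^4 by repeated multiplication:
  (t + 7)^2 = t^2 + 14t + 49
  (t + 7)^3 = t^3 + 21t^2 + 147t + 343
= t^4 + 28t^3 + 294t^2 + 1372t + 2401


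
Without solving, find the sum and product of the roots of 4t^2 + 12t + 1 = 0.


For at^2+bt+c=0: sum = -b/a, product = c/a.
a=4, b=12, c=1
Sum = -(12)/4 = -3
Product = (1)/4 = 1/4


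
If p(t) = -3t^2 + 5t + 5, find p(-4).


Using direct substitution:
  -3 * (-4)^2 = -48
  5 * (-4)^1 = -20
  constant: 5
Sum = -48 - 20 + 5 = -63


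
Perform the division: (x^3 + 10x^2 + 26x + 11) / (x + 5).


(x^3 + 10x^2 + 26x + 11) / (x + 5)
Step 1: x^2 * (x + 5) = x^3 + 5x^2; subtract.
Step 2: 5x * (x + 5) = 5x^2 + 25x; subtract.
Step 3: 1 * (x + 5) = x + 5; subtract.
Quotient: x^2 + 5x + 1, Remainder: 6


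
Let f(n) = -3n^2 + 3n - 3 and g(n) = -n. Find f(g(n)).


Substitute g(n) into f:
f(g(n)) = -3*(-n)^2 + 3*(-n) + (-3)
(-n)^2 = n^2
Expand and combine: -3n^2 - 3n - 3


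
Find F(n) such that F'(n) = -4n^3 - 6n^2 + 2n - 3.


Reverse power rule on each term:
  ∫ -4n^3 dn = -n^4
  ∫ -6n^2 dn = -2n^3
  ∫ 2n dn = n^2
  ∫ -3 dn = -3n
F(n) = -n^4 - 2n^3 + n^2 - 3n + C


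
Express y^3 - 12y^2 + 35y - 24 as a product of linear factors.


Try integer roots (divisors of -24). y=1: p(1)=0.
Divide out (y - 1): quotient is y^2 - 11y + 24.
Factor the quadratic: (y - 3)(y - 8)
Result: (y - 1)(y - 3)(y - 8)


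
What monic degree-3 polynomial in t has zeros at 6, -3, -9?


p(t) = (t - 6)(t + 3)(t + 9)
Expand: t^3 + 6t^2 - 45t - 162


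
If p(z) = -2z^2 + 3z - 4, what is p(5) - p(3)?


p(5) = -39
p(3) = -13
p(5) - p(3) = -39 + 13 = -26


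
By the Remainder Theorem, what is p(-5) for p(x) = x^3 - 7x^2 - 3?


By the Remainder Theorem, the remainder equals p(-5):
  1*(-5)^3 = -125
  -7*(-5)^2 = -175
  0*(-5)^1 = 0
  constant: -3
Sum: -125 - 175 + 0 - 3 = -303


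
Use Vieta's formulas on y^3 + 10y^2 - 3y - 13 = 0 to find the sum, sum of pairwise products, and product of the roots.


Monic cubic y^3+by^2+cy+d=0: sum=-b, pairwise sum=c, product=-d.
b=10, c=-3, d=-13
r1+r2+r3 = -10
r1r2+r1r3+r2r3 = -3
r1r2r3 = 13


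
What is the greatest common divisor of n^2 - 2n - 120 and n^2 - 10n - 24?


Factor each:
  n^2 - 2n - 120 = (n - 12)(n + 10)
  n^2 - 10n - 24 = (n - 12)(n + 2)
Common monic factor: n - 12


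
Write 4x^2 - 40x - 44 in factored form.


Roots satisfy r1 + r2 = -b/a = 10 and r1*r2 = c/a = -11.
So r1 = 11, r2 = -1.
4x^2 - 40x - 44 = 4(x - r1)(x - r2) = 4(x - 11)(x + 1)


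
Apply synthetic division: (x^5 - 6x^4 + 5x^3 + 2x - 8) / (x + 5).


Synthetic division with c = -5. Coefficients: 1, -6, 5, 0, 2, -8
Bring down 1.
  1 * -5 = -5; -5 - 6 = -11
  -11 * -5 = 55; 55 + 5 = 60
  60 * -5 = -300; -300 + 0 = -300
  -300 * -5 = 1500; 1500 + 2 = 1502
  1502 * -5 = -7510; -7510 - 8 = -7518
Quotient: x^4 - 11x^3 + 60x^2 - 300x + 1502, Remainder: -7518


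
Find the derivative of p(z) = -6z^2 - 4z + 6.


Apply the power rule term by term:
  d/dz(-6z^2) = -12z
  d/dz(-4z) = -4
  d/dz(6) = 0
p'(z) = -12z - 4


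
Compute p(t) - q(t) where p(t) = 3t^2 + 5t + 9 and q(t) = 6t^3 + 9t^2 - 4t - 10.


Distribute the minus sign:
  (3t^2 + 5t + 9)
- (6t^3 + 9t^2 - 4t - 10)
Negate second polynomial: -6t^3 - 9t^2 + 4t + 10
Add: -6t^3 - 6t^2 + 9t + 19


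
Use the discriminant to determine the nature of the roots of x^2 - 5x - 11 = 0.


D = b^2 - 4ac = (-5)^2 - 4(1)(-11) = 25 + 44 = 69
Since D > 0: two distinct irrational roots


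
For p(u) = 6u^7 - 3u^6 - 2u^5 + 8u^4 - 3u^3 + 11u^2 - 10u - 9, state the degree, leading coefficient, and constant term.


Highest power of u is 7, with coefficient 6. Constant term is -9.
Degree = 7, leading coefficient = 6, constant term = -9


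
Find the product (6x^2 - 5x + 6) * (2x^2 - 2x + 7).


Distribute each term of the first polynomial:
  (6x^2)(2x^2 - 2x + 7) = 12x^4 - 12x^3 + 42x^2
  (-5x)(2x^2 - 2x + 7) = -10x^3 + 10x^2 - 35x
  (6)(2x^2 - 2x + 7) = 12x^2 - 12x + 42
Sum: 12x^4 - 22x^3 + 64x^2 - 47x + 42


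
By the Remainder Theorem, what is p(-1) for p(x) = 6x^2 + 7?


By the Remainder Theorem, the remainder equals p(-1):
  6*(-1)^2 = 6
  0*(-1)^1 = 0
  constant: 7
Sum: 6 + 0 + 7 = 13


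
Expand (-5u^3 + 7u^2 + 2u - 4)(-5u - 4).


Distribute each term of the first polynomial:
  (-5u^3)(-5u - 4) = 25u^4 + 20u^3
  (7u^2)(-5u - 4) = -35u^3 - 28u^2
  (2u)(-5u - 4) = -10u^2 - 8u
  (-4)(-5u - 4) = 20u + 16
Sum: 25u^4 - 15u^3 - 38u^2 + 12u + 16


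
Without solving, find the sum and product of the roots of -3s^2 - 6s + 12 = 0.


For as^2+bs+c=0: sum = -b/a, product = c/a.
a=-3, b=-6, c=12
Sum = -(-6)/-3 = -2
Product = (12)/-3 = -4


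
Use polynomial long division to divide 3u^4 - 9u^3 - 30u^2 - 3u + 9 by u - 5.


(3u^4 - 9u^3 - 30u^2 - 3u + 9) / (u - 5)
Step 1: 3u^3 * (u - 5) = 3u^4 - 15u^3; subtract.
Step 2: 6u^2 * (u - 5) = 6u^3 - 30u^2; subtract.
Step 3: 0 * (u - 5) = 0; subtract.
Step 4: -3 * (u - 5) = -3u + 15; subtract.
Quotient: 3u^3 + 6u^2 - 3, Remainder: -6


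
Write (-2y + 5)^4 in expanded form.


Expand (-2y + 5)^4 by repeated multiplication:
  (-2y + 5)^2 = 4y^2 - 20y + 25
  (-2y + 5)^3 = -8y^3 + 60y^2 - 150y + 125
= 16y^4 - 160y^3 + 600y^2 - 1000y + 625


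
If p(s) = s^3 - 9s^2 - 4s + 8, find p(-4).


Using direct substitution:
  1 * (-4)^3 = -64
  -9 * (-4)^2 = -144
  -4 * (-4)^1 = 16
  constant: 8
Sum = -64 - 144 + 16 + 8 = -184


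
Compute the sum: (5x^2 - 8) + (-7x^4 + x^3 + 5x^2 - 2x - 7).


Align terms by degree and add:
  5x^2 - 8
  -7x^4 + x^3 + 5x^2 - 2x - 7
= -7x^4 + x^3 + 10x^2 - 2x - 15


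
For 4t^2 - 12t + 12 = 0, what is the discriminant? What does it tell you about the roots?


D = b^2 - 4ac = (-12)^2 - 4(4)(12) = 144 - 192 = -48
Since D < 0: two complex conjugate roots (no real roots)


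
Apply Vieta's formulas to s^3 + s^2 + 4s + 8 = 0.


Monic cubic s^3+bs^2+cs+d=0: sum=-b, pairwise sum=c, product=-d.
b=1, c=4, d=8
r1+r2+r3 = -1
r1r2+r1r3+r2r3 = 4
r1r2r3 = -8


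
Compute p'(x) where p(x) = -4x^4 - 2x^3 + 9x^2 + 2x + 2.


Apply the power rule term by term:
  d/dx(-4x^4) = -16x^3
  d/dx(-2x^3) = -6x^2
  d/dx(9x^2) = 18x
  d/dx(2x) = 2
  d/dx(2) = 0
p'(x) = -16x^3 - 6x^2 + 18x + 2


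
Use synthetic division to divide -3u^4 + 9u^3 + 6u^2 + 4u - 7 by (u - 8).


Synthetic division with c = 8. Coefficients: -3, 9, 6, 4, -7
Bring down -3.
  -3 * 8 = -24; -24 + 9 = -15
  -15 * 8 = -120; -120 + 6 = -114
  -114 * 8 = -912; -912 + 4 = -908
  -908 * 8 = -7264; -7264 - 7 = -7271
Quotient: -3u^3 - 15u^2 - 114u - 908, Remainder: -7271


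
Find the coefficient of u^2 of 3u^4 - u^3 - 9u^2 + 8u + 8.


Read off the coefficient of u^2: -9


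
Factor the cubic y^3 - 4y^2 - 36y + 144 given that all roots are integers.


Try integer roots (divisors of 144). y=-6: p(-6)=0.
Divide out (y + 6): quotient is y^2 - 10y + 24.
Factor the quadratic: (y - 6)(y - 4)
Result: (y + 6)(y - 6)(y - 4)


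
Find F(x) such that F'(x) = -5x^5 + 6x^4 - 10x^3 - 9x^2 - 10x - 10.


Reverse power rule on each term:
  ∫ -5x^5 dx = -(5/6)x^6
  ∫ 6x^4 dx = (6/5)x^5
  ∫ -10x^3 dx = -(5/2)x^4
  ∫ -9x^2 dx = -3x^3
  ∫ -10x dx = -5x^2
  ∫ -10 dx = -10x
F(x) = -(5/6)x^6 + (6/5)x^5 - (5/2)x^4 - 3x^3 - 5x^2 - 10x + C


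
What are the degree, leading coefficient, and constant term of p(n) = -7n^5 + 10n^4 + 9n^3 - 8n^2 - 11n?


Highest power of n is 5, with coefficient -7. Constant term is 0.
Degree = 5, leading coefficient = -7, constant term = 0


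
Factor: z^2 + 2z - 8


Roots satisfy r1 + r2 = -b/a = -2 and r1*r2 = c/a = -8.
So r1 = -4, r2 = 2.
z^2 + 2z - 8 = (z - r1)(z - r2) = (z + 4)(z - 2)


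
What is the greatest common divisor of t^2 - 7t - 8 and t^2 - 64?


Factor each:
  t^2 - 7t - 8 = (t - 8)(t + 1)
  t^2 - 64 = (t - 8)(t + 8)
Common monic factor: t - 8


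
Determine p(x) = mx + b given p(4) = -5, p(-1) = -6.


p(x) = mx + b. Using p(4)=-5, p(-1)=-6:
m = (-5 + 6)/(4 + 1) = 1/5 = 1/5
b = -5 - m*(4) = -5 - 4/5 = -29/5
p(x) = (1/5)x - (29/5)


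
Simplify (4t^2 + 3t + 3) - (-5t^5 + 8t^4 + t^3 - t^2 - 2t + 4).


Distribute the minus sign:
  (4t^2 + 3t + 3)
- (-5t^5 + 8t^4 + t^3 - t^2 - 2t + 4)
Negate second polynomial: 5t^5 - 8t^4 - t^3 + t^2 + 2t - 4
Add: 5t^5 - 8t^4 - t^3 + 5t^2 + 5t - 1


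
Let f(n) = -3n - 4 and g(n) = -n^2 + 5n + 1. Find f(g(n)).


Substitute g(n) into f:
f(g(n)) = -3*(-n^2 + 5n + 1) + (-4)
Expand and combine: 3n^2 - 15n - 7


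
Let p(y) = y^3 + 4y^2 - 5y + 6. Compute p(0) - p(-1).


p(0) = 6
p(-1) = 14
p(0) - p(-1) = 6 - 14 = -8


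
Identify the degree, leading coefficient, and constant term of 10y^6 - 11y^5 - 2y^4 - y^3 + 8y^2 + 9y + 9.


Highest power of y is 6, with coefficient 10. Constant term is 9.
Degree = 6, leading coefficient = 10, constant term = 9


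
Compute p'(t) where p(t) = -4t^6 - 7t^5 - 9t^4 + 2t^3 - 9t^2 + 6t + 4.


Apply the power rule term by term:
  d/dt(-4t^6) = -24t^5
  d/dt(-7t^5) = -35t^4
  d/dt(-9t^4) = -36t^3
  d/dt(2t^3) = 6t^2
  d/dt(-9t^2) = -18t
  d/dt(6t) = 6
  d/dt(4) = 0
p'(t) = -24t^5 - 35t^4 - 36t^3 + 6t^2 - 18t + 6


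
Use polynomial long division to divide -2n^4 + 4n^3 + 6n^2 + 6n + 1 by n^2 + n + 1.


(-2n^4 + 4n^3 + 6n^2 + 6n + 1) / (n^2 + n + 1)
Step 1: -2n^2 * (n^2 + n + 1) = -2n^4 - 2n^3 - 2n^2; subtract.
Step 2: 6n * (n^2 + n + 1) = 6n^3 + 6n^2 + 6n; subtract.
Step 3: 2 * (n^2 + n + 1) = 2n^2 + 2n + 2; subtract.
Quotient: -2n^2 + 6n + 2, Remainder: -2n - 1


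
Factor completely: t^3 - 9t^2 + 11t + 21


Try integer roots (divisors of 21). t=7: p(7)=0.
Divide out (t - 7): quotient is t^2 - 2t - 3.
Factor the quadratic: (t + 1)(t - 3)
Result: (t - 7)(t + 1)(t - 3)


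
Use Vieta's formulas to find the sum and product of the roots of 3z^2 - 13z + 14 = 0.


For az^2+bz+c=0: sum = -b/a, product = c/a.
a=3, b=-13, c=14
Sum = -(-13)/3 = 13/3
Product = (14)/3 = 14/3


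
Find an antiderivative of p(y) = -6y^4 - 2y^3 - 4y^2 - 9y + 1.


Reverse power rule on each term:
  ∫ -6y^4 dy = -(6/5)y^5
  ∫ -2y^3 dy = -(1/2)y^4
  ∫ -4y^2 dy = -(4/3)y^3
  ∫ -9y dy = -(9/2)y^2
  ∫ 1 dy = y
F(y) = -(6/5)y^5 - (1/2)y^4 - (4/3)y^3 - (9/2)y^2 + y + C


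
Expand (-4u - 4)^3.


Expand (-4u - 4)^3 by repeated multiplication:
  (-4u - 4)^2 = 16u^2 + 32u + 16
= -64u^3 - 192u^2 - 192u - 64


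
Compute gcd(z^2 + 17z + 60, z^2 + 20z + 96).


Factor each:
  z^2 + 17z + 60 = (z + 12)(z + 5)
  z^2 + 20z + 96 = (z + 12)(z + 8)
Common monic factor: z + 12


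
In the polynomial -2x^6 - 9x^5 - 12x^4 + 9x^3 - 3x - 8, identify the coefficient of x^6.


Read off the coefficient of x^6: -2


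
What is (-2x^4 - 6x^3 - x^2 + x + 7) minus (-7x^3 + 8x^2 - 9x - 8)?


Distribute the minus sign:
  (-2x^4 - 6x^3 - x^2 + x + 7)
- (-7x^3 + 8x^2 - 9x - 8)
Negate second polynomial: 7x^3 - 8x^2 + 9x + 8
Add: -2x^4 + x^3 - 9x^2 + 10x + 15


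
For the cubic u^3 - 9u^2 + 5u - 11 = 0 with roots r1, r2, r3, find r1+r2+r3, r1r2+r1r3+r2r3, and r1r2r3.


Monic cubic u^3+bu^2+cu+d=0: sum=-b, pairwise sum=c, product=-d.
b=-9, c=5, d=-11
r1+r2+r3 = 9
r1r2+r1r3+r2r3 = 5
r1r2r3 = 11


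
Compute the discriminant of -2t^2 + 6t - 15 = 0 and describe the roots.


D = b^2 - 4ac = (6)^2 - 4(-2)(-15) = 36 - 120 = -84
Since D < 0: two complex conjugate roots (no real roots)


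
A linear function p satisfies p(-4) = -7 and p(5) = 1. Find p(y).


p(y) = my + b. Using p(-4)=-7, p(5)=1:
m = (-7 - 1)/(-4 - 5) = -8/-9 = 8/9
b = -7 - m*(-4) = -7 + 32/9 = -31/9
p(y) = (8/9)y - (31/9)


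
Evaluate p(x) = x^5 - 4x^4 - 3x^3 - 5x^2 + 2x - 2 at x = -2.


Using direct substitution:
  1 * (-2)^5 = -32
  -4 * (-2)^4 = -64
  -3 * (-2)^3 = 24
  -5 * (-2)^2 = -20
  2 * (-2)^1 = -4
  constant: -2
Sum = -32 - 64 + 24 - 20 - 4 - 2 = -98


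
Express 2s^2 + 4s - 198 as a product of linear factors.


Roots satisfy r1 + r2 = -b/a = -2 and r1*r2 = c/a = -99.
So r1 = 9, r2 = -11.
2s^2 + 4s - 198 = 2(s - r1)(s - r2) = 2(s - 9)(s + 11)


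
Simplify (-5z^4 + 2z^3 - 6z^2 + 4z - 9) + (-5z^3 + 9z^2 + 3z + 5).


Align terms by degree and add:
  -5z^4 + 2z^3 - 6z^2 + 4z - 9
  -5z^3 + 9z^2 + 3z + 5
= -5z^4 - 3z^3 + 3z^2 + 7z - 4


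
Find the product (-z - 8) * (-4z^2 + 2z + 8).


Distribute each term of the first polynomial:
  (-z)(-4z^2 + 2z + 8) = 4z^3 - 2z^2 - 8z
  (-8)(-4z^2 + 2z + 8) = 32z^2 - 16z - 64
Sum: 4z^3 + 30z^2 - 24z - 64


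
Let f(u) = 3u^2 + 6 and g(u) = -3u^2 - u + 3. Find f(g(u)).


Substitute g(u) into f:
f(g(u)) = 3*(-3u^2 - u + 3)^2 + 6
(-3u^2 - u + 3)^2 = 9u^4 + 6u^3 - 17u^2 - 6u + 9
Expand and combine: 27u^4 + 18u^3 - 51u^2 - 18u + 33


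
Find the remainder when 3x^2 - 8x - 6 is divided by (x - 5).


By the Remainder Theorem, the remainder equals p(5):
  3*(5)^2 = 75
  -8*(5)^1 = -40
  constant: -6
Sum: 75 - 40 - 6 = 29


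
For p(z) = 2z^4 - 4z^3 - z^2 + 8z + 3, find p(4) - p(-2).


p(4) = 275
p(-2) = 47
p(4) - p(-2) = 275 - 47 = 228


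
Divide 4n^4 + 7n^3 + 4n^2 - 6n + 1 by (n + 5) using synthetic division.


Synthetic division with c = -5. Coefficients: 4, 7, 4, -6, 1
Bring down 4.
  4 * -5 = -20; -20 + 7 = -13
  -13 * -5 = 65; 65 + 4 = 69
  69 * -5 = -345; -345 - 6 = -351
  -351 * -5 = 1755; 1755 + 1 = 1756
Quotient: 4n^3 - 13n^2 + 69n - 351, Remainder: 1756


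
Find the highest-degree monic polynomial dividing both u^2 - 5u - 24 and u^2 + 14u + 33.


Factor each:
  u^2 - 5u - 24 = (u + 3)(u - 8)
  u^2 + 14u + 33 = (u + 3)(u + 11)
Common monic factor: u + 3


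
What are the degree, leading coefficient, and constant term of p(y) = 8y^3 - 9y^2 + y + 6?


Highest power of y is 3, with coefficient 8. Constant term is 6.
Degree = 3, leading coefficient = 8, constant term = 6


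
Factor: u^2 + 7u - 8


Roots satisfy r1 + r2 = -b/a = -7 and r1*r2 = c/a = -8.
So r1 = -8, r2 = 1.
u^2 + 7u - 8 = (u - r1)(u - r2) = (u + 8)(u - 1)


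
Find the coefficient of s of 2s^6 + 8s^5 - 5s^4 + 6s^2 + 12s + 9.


Read off the coefficient of s: 12


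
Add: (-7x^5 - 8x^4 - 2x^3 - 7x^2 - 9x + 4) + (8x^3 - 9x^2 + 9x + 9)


Align terms by degree and add:
  -7x^5 - 8x^4 - 2x^3 - 7x^2 - 9x + 4
+ 8x^3 - 9x^2 + 9x + 9
= -7x^5 - 8x^4 + 6x^3 - 16x^2 + 13


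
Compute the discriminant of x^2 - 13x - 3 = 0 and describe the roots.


D = b^2 - 4ac = (-13)^2 - 4(1)(-3) = 169 + 12 = 181
Since D > 0: two distinct irrational roots


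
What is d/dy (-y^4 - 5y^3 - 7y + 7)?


Apply the power rule term by term:
  d/dy(-y^4) = -4y^3
  d/dy(-5y^3) = -15y^2
  d/dy(-7y) = -7
  d/dy(7) = 0
p'(y) = -4y^3 - 15y^2 - 7


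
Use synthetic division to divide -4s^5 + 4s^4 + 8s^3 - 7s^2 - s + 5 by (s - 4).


Synthetic division with c = 4. Coefficients: -4, 4, 8, -7, -1, 5
Bring down -4.
  -4 * 4 = -16; -16 + 4 = -12
  -12 * 4 = -48; -48 + 8 = -40
  -40 * 4 = -160; -160 - 7 = -167
  -167 * 4 = -668; -668 - 1 = -669
  -669 * 4 = -2676; -2676 + 5 = -2671
Quotient: -4s^4 - 12s^3 - 40s^2 - 167s - 669, Remainder: -2671


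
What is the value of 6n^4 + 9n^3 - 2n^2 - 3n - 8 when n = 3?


Using direct substitution:
  6 * (3)^4 = 486
  9 * (3)^3 = 243
  -2 * (3)^2 = -18
  -3 * (3)^1 = -9
  constant: -8
Sum = 486 + 243 - 18 - 9 - 8 = 694


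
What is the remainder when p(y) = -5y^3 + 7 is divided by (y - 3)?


By the Remainder Theorem, the remainder equals p(3):
  -5*(3)^3 = -135
  0*(3)^2 = 0
  0*(3)^1 = 0
  constant: 7
Sum: -135 + 0 + 0 + 7 = -128


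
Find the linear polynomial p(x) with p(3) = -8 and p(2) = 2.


p(x) = mx + b. Using p(3)=-8, p(2)=2:
m = (-8 - 2)/(3 - 2) = -10/1 = -10
b = -8 - m*(3) = -8 + 30 = 22
p(x) = -10x + 22


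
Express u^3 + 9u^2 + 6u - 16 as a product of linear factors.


Try integer roots (divisors of -16). u=-2: p(-2)=0.
Divide out (u + 2): quotient is u^2 + 7u - 8.
Factor the quadratic: (u - 1)(u + 8)
Result: (u + 2)(u - 1)(u + 8)


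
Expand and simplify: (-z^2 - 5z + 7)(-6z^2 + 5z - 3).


Distribute each term of the first polynomial:
  (-z^2)(-6z^2 + 5z - 3) = 6z^4 - 5z^3 + 3z^2
  (-5z)(-6z^2 + 5z - 3) = 30z^3 - 25z^2 + 15z
  (7)(-6z^2 + 5z - 3) = -42z^2 + 35z - 21
Sum: 6z^4 + 25z^3 - 64z^2 + 50z - 21


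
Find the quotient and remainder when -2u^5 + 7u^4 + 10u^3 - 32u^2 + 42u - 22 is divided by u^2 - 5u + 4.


(-2u^5 + 7u^4 + 10u^3 - 32u^2 + 42u - 22) / (u^2 - 5u + 4)
Step 1: -2u^3 * (u^2 - 5u + 4) = -2u^5 + 10u^4 - 8u^3; subtract.
Step 2: -3u^2 * (u^2 - 5u + 4) = -3u^4 + 15u^3 - 12u^2; subtract.
Step 3: 3u * (u^2 - 5u + 4) = 3u^3 - 15u^2 + 12u; subtract.
Step 4: -5 * (u^2 - 5u + 4) = -5u^2 + 25u - 20; subtract.
Quotient: -2u^3 - 3u^2 + 3u - 5, Remainder: 5u - 2


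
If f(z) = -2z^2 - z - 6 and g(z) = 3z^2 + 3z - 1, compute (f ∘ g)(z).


Substitute g(z) into f:
f(g(z)) = -2*(3z^2 + 3z - 1)^2 + (-1)*(3z^2 + 3z - 1) + (-6)
(3z^2 + 3z - 1)^2 = 9z^4 + 18z^3 + 3z^2 - 6z + 1
Expand and combine: -18z^4 - 36z^3 - 9z^2 + 9z - 7


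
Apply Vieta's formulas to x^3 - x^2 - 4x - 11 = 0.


Monic cubic x^3+bx^2+cx+d=0: sum=-b, pairwise sum=c, product=-d.
b=-1, c=-4, d=-11
r1+r2+r3 = 1
r1r2+r1r3+r2r3 = -4
r1r2r3 = 11


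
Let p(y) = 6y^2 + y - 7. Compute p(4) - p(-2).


p(4) = 93
p(-2) = 15
p(4) - p(-2) = 93 - 15 = 78


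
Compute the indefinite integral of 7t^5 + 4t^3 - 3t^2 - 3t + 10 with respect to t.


Reverse power rule on each term:
  ∫ 7t^5 dt = (7/6)t^6
  ∫ 4t^3 dt = t^4
  ∫ -3t^2 dt = -t^3
  ∫ -3t dt = -(3/2)t^2
  ∫ 10 dt = 10t
F(t) = (7/6)t^6 + t^4 - t^3 - (3/2)t^2 + 10t + C


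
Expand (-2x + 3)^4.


Expand (-2x + 3)^4 by repeated multiplication:
  (-2x + 3)^2 = 4x^2 - 12x + 9
  (-2x + 3)^3 = -8x^3 + 36x^2 - 54x + 27
= 16x^4 - 96x^3 + 216x^2 - 216x + 81


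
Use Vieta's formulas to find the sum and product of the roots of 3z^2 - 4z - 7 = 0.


For az^2+bz+c=0: sum = -b/a, product = c/a.
a=3, b=-4, c=-7
Sum = -(-4)/3 = 4/3
Product = (-7)/3 = -7/3


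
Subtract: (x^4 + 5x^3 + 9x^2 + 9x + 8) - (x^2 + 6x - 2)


Distribute the minus sign:
  (x^4 + 5x^3 + 9x^2 + 9x + 8)
- (x^2 + 6x - 2)
Negate second polynomial: -x^2 - 6x + 2
Add: x^4 + 5x^3 + 8x^2 + 3x + 10


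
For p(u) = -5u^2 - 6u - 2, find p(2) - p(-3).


p(2) = -34
p(-3) = -29
p(2) - p(-3) = -34 + 29 = -5


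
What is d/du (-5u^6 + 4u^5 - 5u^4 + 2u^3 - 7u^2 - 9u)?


Apply the power rule term by term:
  d/du(-5u^6) = -30u^5
  d/du(4u^5) = 20u^4
  d/du(-5u^4) = -20u^3
  d/du(2u^3) = 6u^2
  d/du(-7u^2) = -14u
  d/du(-9u) = -9
p'(u) = -30u^5 + 20u^4 - 20u^3 + 6u^2 - 14u - 9


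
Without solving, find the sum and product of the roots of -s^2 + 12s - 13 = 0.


For as^2+bs+c=0: sum = -b/a, product = c/a.
a=-1, b=12, c=-13
Sum = -(12)/-1 = 12
Product = (-13)/-1 = 13


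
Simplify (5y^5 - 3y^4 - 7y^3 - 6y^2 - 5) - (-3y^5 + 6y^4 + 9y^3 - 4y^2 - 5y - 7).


Distribute the minus sign:
  (5y^5 - 3y^4 - 7y^3 - 6y^2 - 5)
- (-3y^5 + 6y^4 + 9y^3 - 4y^2 - 5y - 7)
Negate second polynomial: 3y^5 - 6y^4 - 9y^3 + 4y^2 + 5y + 7
Add: 8y^5 - 9y^4 - 16y^3 - 2y^2 + 5y + 2


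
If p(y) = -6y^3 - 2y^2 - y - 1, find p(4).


Using direct substitution:
  -6 * (4)^3 = -384
  -2 * (4)^2 = -32
  -1 * (4)^1 = -4
  constant: -1
Sum = -384 - 32 - 4 - 1 = -421


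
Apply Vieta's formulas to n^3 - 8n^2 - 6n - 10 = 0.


Monic cubic n^3+bn^2+cn+d=0: sum=-b, pairwise sum=c, product=-d.
b=-8, c=-6, d=-10
r1+r2+r3 = 8
r1r2+r1r3+r2r3 = -6
r1r2r3 = 10


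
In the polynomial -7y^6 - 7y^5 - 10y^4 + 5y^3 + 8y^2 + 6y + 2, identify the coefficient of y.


Read off the coefficient of y: 6


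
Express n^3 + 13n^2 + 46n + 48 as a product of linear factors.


Try integer roots (divisors of 48). n=-2: p(-2)=0.
Divide out (n + 2): quotient is n^2 + 11n + 24.
Factor the quadratic: (n + 3)(n + 8)
Result: (n + 2)(n + 3)(n + 8)


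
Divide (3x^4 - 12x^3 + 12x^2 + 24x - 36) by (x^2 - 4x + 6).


(3x^4 - 12x^3 + 12x^2 + 24x - 36) / (x^2 - 4x + 6)
Step 1: 3x^2 * (x^2 - 4x + 6) = 3x^4 - 12x^3 + 18x^2; subtract.
Step 2: 0 * (x^2 - 4x + 6) = 0; subtract.
Step 3: -6 * (x^2 - 4x + 6) = -6x^2 + 24x - 36; subtract.
Quotient: 3x^2 - 6, Remainder: 0


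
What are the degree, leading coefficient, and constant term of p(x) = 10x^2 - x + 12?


Highest power of x is 2, with coefficient 10. Constant term is 12.
Degree = 2, leading coefficient = 10, constant term = 12


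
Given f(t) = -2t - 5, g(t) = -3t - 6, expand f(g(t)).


Substitute g(t) into f:
f(g(t)) = -2*(-3t - 6) + (-5)
Expand and combine: 6t + 7


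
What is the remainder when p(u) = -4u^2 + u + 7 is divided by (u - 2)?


By the Remainder Theorem, the remainder equals p(2):
  -4*(2)^2 = -16
  1*(2)^1 = 2
  constant: 7
Sum: -16 + 2 + 7 = -7


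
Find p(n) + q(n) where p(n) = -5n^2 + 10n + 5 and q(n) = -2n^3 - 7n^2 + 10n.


Align terms by degree and add:
  -5n^2 + 10n + 5
  -2n^3 - 7n^2 + 10n
= -2n^3 - 12n^2 + 20n + 5


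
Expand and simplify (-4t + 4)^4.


Expand (-4t + 4)^4 by repeated multiplication:
  (-4t + 4)^2 = 16t^2 - 32t + 16
  (-4t + 4)^3 = -64t^3 + 192t^2 - 192t + 64
= 256t^4 - 1024t^3 + 1536t^2 - 1024t + 256


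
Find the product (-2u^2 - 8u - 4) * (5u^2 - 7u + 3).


Distribute each term of the first polynomial:
  (-2u^2)(5u^2 - 7u + 3) = -10u^4 + 14u^3 - 6u^2
  (-8u)(5u^2 - 7u + 3) = -40u^3 + 56u^2 - 24u
  (-4)(5u^2 - 7u + 3) = -20u^2 + 28u - 12
Sum: -10u^4 - 26u^3 + 30u^2 + 4u - 12


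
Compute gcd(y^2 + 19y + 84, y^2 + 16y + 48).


Factor each:
  y^2 + 19y + 84 = (y + 12)(y + 7)
  y^2 + 16y + 48 = (y + 12)(y + 4)
Common monic factor: y + 12


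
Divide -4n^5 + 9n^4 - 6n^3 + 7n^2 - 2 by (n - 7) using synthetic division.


Synthetic division with c = 7. Coefficients: -4, 9, -6, 7, 0, -2
Bring down -4.
  -4 * 7 = -28; -28 + 9 = -19
  -19 * 7 = -133; -133 - 6 = -139
  -139 * 7 = -973; -973 + 7 = -966
  -966 * 7 = -6762; -6762 + 0 = -6762
  -6762 * 7 = -47334; -47334 - 2 = -47336
Quotient: -4n^4 - 19n^3 - 139n^2 - 966n - 6762, Remainder: -47336


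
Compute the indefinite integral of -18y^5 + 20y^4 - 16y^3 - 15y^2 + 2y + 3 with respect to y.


Reverse power rule on each term:
  ∫ -18y^5 dy = -3y^6
  ∫ 20y^4 dy = 4y^5
  ∫ -16y^3 dy = -4y^4
  ∫ -15y^2 dy = -5y^3
  ∫ 2y dy = y^2
  ∫ 3 dy = 3y
F(y) = -3y^6 + 4y^5 - 4y^4 - 5y^3 + y^2 + 3y + C


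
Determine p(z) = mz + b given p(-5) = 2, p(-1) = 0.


p(z) = mz + b. Using p(-5)=2, p(-1)=0:
m = (2)/(-5 + 1) = 2/-4 = -1/2
b = 2 - m*(-5) = 2 - 5/2 = -1/2
p(z) = -(1/2)z - (1/2)


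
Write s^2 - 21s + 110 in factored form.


Roots satisfy r1 + r2 = -b/a = 21 and r1*r2 = c/a = 110.
So r1 = 11, r2 = 10.
s^2 - 21s + 110 = (s - r1)(s - r2) = (s - 11)(s - 10)


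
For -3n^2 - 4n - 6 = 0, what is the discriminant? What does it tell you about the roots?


D = b^2 - 4ac = (-4)^2 - 4(-3)(-6) = 16 - 72 = -56
Since D < 0: two complex conjugate roots (no real roots)


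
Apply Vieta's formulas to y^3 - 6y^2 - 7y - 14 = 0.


Monic cubic y^3+by^2+cy+d=0: sum=-b, pairwise sum=c, product=-d.
b=-6, c=-7, d=-14
r1+r2+r3 = 6
r1r2+r1r3+r2r3 = -7
r1r2r3 = 14


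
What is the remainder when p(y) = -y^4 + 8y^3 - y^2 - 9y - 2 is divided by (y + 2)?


By the Remainder Theorem, the remainder equals p(-2):
  -1*(-2)^4 = -16
  8*(-2)^3 = -64
  -1*(-2)^2 = -4
  -9*(-2)^1 = 18
  constant: -2
Sum: -16 - 64 - 4 + 18 - 2 = -68


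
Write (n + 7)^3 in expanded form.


Expand (n + 7)^3 by repeated multiplication:
  (n + 7)^2 = n^2 + 14n + 49
= n^3 + 21n^2 + 147n + 343


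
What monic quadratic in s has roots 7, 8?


p(s) = (s - 7)(s - 8)
Expand: s^2 - 15s + 56


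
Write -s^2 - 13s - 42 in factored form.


Roots satisfy r1 + r2 = -b/a = -13 and r1*r2 = c/a = 42.
So r1 = -7, r2 = -6.
-s^2 - 13s - 42 = -(s - r1)(s - r2) = -(s + 7)(s + 6)


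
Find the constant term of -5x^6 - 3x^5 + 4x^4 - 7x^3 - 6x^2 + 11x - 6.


Read off the constant term: -6


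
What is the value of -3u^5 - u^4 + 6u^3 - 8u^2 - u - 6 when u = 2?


Using direct substitution:
  -3 * (2)^5 = -96
  -1 * (2)^4 = -16
  6 * (2)^3 = 48
  -8 * (2)^2 = -32
  -1 * (2)^1 = -2
  constant: -6
Sum = -96 - 16 + 48 - 32 - 2 - 6 = -104


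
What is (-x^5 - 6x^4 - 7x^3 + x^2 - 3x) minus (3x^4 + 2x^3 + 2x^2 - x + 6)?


Distribute the minus sign:
  (-x^5 - 6x^4 - 7x^3 + x^2 - 3x)
- (3x^4 + 2x^3 + 2x^2 - x + 6)
Negate second polynomial: -3x^4 - 2x^3 - 2x^2 + x - 6
Add: -x^5 - 9x^4 - 9x^3 - x^2 - 2x - 6


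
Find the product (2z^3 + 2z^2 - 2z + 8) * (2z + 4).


Distribute each term of the first polynomial:
  (2z^3)(2z + 4) = 4z^4 + 8z^3
  (2z^2)(2z + 4) = 4z^3 + 8z^2
  (-2z)(2z + 4) = -4z^2 - 8z
  (8)(2z + 4) = 16z + 32
Sum: 4z^4 + 12z^3 + 4z^2 + 8z + 32


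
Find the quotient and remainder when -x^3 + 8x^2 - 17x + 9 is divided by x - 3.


(-x^3 + 8x^2 - 17x + 9) / (x - 3)
Step 1: -x^2 * (x - 3) = -x^3 + 3x^2; subtract.
Step 2: 5x * (x - 3) = 5x^2 - 15x; subtract.
Step 3: -2 * (x - 3) = -2x + 6; subtract.
Quotient: -x^2 + 5x - 2, Remainder: 3


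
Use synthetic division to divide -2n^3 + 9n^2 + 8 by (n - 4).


Synthetic division with c = 4. Coefficients: -2, 9, 0, 8
Bring down -2.
  -2 * 4 = -8; -8 + 9 = 1
  1 * 4 = 4; 4 + 0 = 4
  4 * 4 = 16; 16 + 8 = 24
Quotient: -2n^2 + n + 4, Remainder: 24


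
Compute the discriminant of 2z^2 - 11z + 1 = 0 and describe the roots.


D = b^2 - 4ac = (-11)^2 - 4(2)(1) = 121 - 8 = 113
Since D > 0: two distinct irrational roots


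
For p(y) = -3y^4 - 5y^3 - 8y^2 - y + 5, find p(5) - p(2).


p(5) = -2700
p(2) = -117
p(5) - p(2) = -2700 + 117 = -2583


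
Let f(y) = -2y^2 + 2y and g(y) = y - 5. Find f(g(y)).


Substitute g(y) into f:
f(g(y)) = -2*(y - 5)^2 + 2*(y - 5)
(y - 5)^2 = y^2 - 10y + 25
Expand and combine: -2y^2 + 22y - 60


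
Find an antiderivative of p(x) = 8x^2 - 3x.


Reverse power rule on each term:
  ∫ 8x^2 dx = (8/3)x^3
  ∫ -3x dx = -(3/2)x^2
F(x) = (8/3)x^3 - (3/2)x^2 + C


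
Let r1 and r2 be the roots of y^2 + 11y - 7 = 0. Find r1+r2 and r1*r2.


For ay^2+by+c=0: sum = -b/a, product = c/a.
a=1, b=11, c=-7
Sum = -(11)/1 = -11
Product = (-7)/1 = -7


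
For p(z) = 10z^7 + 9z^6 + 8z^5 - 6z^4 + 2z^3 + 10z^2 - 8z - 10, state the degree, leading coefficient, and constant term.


Highest power of z is 7, with coefficient 10. Constant term is -10.
Degree = 7, leading coefficient = 10, constant term = -10


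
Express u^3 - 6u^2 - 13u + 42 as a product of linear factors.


Try integer roots (divisors of 42). u=-3: p(-3)=0.
Divide out (u + 3): quotient is u^2 - 9u + 14.
Factor the quadratic: (u - 7)(u - 2)
Result: (u + 3)(u - 7)(u - 2)


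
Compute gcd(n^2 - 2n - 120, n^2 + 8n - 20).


Factor each:
  n^2 - 2n - 120 = (n + 10)(n - 12)
  n^2 + 8n - 20 = (n + 10)(n - 2)
Common monic factor: n + 10


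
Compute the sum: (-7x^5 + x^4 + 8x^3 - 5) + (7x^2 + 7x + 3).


Align terms by degree and add:
  -7x^5 + x^4 + 8x^3 - 5
+ 7x^2 + 7x + 3
= -7x^5 + x^4 + 8x^3 + 7x^2 + 7x - 2


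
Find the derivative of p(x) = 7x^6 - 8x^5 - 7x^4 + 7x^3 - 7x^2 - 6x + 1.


Apply the power rule term by term:
  d/dx(7x^6) = 42x^5
  d/dx(-8x^5) = -40x^4
  d/dx(-7x^4) = -28x^3
  d/dx(7x^3) = 21x^2
  d/dx(-7x^2) = -14x
  d/dx(-6x) = -6
  d/dx(1) = 0
p'(x) = 42x^5 - 40x^4 - 28x^3 + 21x^2 - 14x - 6


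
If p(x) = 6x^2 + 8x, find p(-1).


Using direct substitution:
  6 * (-1)^2 = 6
  8 * (-1)^1 = -8
  constant: 0
Sum = 6 - 8 + 0 = -2


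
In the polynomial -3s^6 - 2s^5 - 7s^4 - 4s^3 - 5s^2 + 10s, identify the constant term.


Read off the constant term: 0


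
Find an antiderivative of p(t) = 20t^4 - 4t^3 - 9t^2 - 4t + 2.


Reverse power rule on each term:
  ∫ 20t^4 dt = 4t^5
  ∫ -4t^3 dt = -t^4
  ∫ -9t^2 dt = -3t^3
  ∫ -4t dt = -2t^2
  ∫ 2 dt = 2t
F(t) = 4t^5 - t^4 - 3t^3 - 2t^2 + 2t + C


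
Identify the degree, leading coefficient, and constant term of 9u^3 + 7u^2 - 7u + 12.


Highest power of u is 3, with coefficient 9. Constant term is 12.
Degree = 3, leading coefficient = 9, constant term = 12


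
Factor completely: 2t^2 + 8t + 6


Roots satisfy r1 + r2 = -b/a = -4 and r1*r2 = c/a = 3.
So r1 = -3, r2 = -1.
2t^2 + 8t + 6 = 2(t - r1)(t - r2) = 2(t + 3)(t + 1)


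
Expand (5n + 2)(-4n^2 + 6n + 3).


Distribute each term of the first polynomial:
  (5n)(-4n^2 + 6n + 3) = -20n^3 + 30n^2 + 15n
  (2)(-4n^2 + 6n + 3) = -8n^2 + 12n + 6
Sum: -20n^3 + 22n^2 + 27n + 6


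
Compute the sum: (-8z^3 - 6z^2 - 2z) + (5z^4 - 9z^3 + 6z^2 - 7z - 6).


Align terms by degree and add:
  -8z^3 - 6z^2 - 2z
+ 5z^4 - 9z^3 + 6z^2 - 7z - 6
= 5z^4 - 17z^3 - 9z - 6


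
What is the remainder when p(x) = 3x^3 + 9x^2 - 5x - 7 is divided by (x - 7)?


By the Remainder Theorem, the remainder equals p(7):
  3*(7)^3 = 1029
  9*(7)^2 = 441
  -5*(7)^1 = -35
  constant: -7
Sum: 1029 + 441 - 35 - 7 = 1428


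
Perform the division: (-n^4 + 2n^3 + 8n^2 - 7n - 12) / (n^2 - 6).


(-n^4 + 2n^3 + 8n^2 - 7n - 12) / (n^2 - 6)
Step 1: -n^2 * (n^2 - 6) = -n^4 + 6n^2; subtract.
Step 2: 2n * (n^2 - 6) = 2n^3 - 12n; subtract.
Step 3: 2 * (n^2 - 6) = 2n^2 - 12; subtract.
Quotient: -n^2 + 2n + 2, Remainder: 5n


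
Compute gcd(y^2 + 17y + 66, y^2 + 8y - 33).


Factor each:
  y^2 + 17y + 66 = (y + 11)(y + 6)
  y^2 + 8y - 33 = (y + 11)(y - 3)
Common monic factor: y + 11


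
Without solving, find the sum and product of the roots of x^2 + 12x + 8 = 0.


For ax^2+bx+c=0: sum = -b/a, product = c/a.
a=1, b=12, c=8
Sum = -(12)/1 = -12
Product = (8)/1 = 8


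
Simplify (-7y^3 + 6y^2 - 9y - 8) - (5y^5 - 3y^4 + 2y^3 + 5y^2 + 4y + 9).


Distribute the minus sign:
  (-7y^3 + 6y^2 - 9y - 8)
- (5y^5 - 3y^4 + 2y^3 + 5y^2 + 4y + 9)
Negate second polynomial: -5y^5 + 3y^4 - 2y^3 - 5y^2 - 4y - 9
Add: -5y^5 + 3y^4 - 9y^3 + y^2 - 13y - 17


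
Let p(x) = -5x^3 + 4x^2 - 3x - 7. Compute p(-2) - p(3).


p(-2) = 55
p(3) = -115
p(-2) - p(3) = 55 + 115 = 170


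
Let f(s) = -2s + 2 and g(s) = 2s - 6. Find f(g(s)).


Substitute g(s) into f:
f(g(s)) = -2*(2s - 6) + 2
Expand and combine: -4s + 14


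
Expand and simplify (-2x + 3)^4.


Expand (-2x + 3)^4 by repeated multiplication:
  (-2x + 3)^2 = 4x^2 - 12x + 9
  (-2x + 3)^3 = -8x^3 + 36x^2 - 54x + 27
= 16x^4 - 96x^3 + 216x^2 - 216x + 81


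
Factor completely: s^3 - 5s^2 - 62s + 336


Try integer roots (divisors of 336). s=-8: p(-8)=0.
Divide out (s + 8): quotient is s^2 - 13s + 42.
Factor the quadratic: (s - 6)(s - 7)
Result: (s + 8)(s - 6)(s - 7)


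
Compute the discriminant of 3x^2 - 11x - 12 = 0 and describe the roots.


D = b^2 - 4ac = (-11)^2 - 4(3)(-12) = 121 + 144 = 265
Since D > 0: two distinct irrational roots


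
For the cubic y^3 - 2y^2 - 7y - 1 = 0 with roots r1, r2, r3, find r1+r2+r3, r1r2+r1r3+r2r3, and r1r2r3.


Monic cubic y^3+by^2+cy+d=0: sum=-b, pairwise sum=c, product=-d.
b=-2, c=-7, d=-1
r1+r2+r3 = 2
r1r2+r1r3+r2r3 = -7
r1r2r3 = 1


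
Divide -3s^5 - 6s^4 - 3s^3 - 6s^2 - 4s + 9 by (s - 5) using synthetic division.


Synthetic division with c = 5. Coefficients: -3, -6, -3, -6, -4, 9
Bring down -3.
  -3 * 5 = -15; -15 - 6 = -21
  -21 * 5 = -105; -105 - 3 = -108
  -108 * 5 = -540; -540 - 6 = -546
  -546 * 5 = -2730; -2730 - 4 = -2734
  -2734 * 5 = -13670; -13670 + 9 = -13661
Quotient: -3s^4 - 21s^3 - 108s^2 - 546s - 2734, Remainder: -13661


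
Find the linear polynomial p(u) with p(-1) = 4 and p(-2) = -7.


p(u) = mu + b. Using p(-1)=4, p(-2)=-7:
m = (4 + 7)/(-1 + 2) = 11/1 = 11
b = 4 - m*(-1) = 4 + 11 = 15
p(u) = 11u + 15


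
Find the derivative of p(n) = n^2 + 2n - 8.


Apply the power rule term by term:
  d/dn(n^2) = 2n
  d/dn(2n) = 2
  d/dn(-8) = 0
p'(n) = 2n + 2


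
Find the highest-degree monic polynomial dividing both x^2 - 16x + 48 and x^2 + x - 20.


Factor each:
  x^2 - 16x + 48 = (x - 4)(x - 12)
  x^2 + x - 20 = (x - 4)(x + 5)
Common monic factor: x - 4


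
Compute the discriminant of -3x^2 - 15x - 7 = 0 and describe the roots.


D = b^2 - 4ac = (-15)^2 - 4(-3)(-7) = 225 - 84 = 141
Since D > 0: two distinct irrational roots


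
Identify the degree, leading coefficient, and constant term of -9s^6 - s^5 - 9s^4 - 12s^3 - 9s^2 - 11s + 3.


Highest power of s is 6, with coefficient -9. Constant term is 3.
Degree = 6, leading coefficient = -9, constant term = 3


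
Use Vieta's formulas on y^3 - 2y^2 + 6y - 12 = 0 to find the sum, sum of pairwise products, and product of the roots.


Monic cubic y^3+by^2+cy+d=0: sum=-b, pairwise sum=c, product=-d.
b=-2, c=6, d=-12
r1+r2+r3 = 2
r1r2+r1r3+r2r3 = 6
r1r2r3 = 12


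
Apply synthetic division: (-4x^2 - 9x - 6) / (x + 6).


Synthetic division with c = -6. Coefficients: -4, -9, -6
Bring down -4.
  -4 * -6 = 24; 24 - 9 = 15
  15 * -6 = -90; -90 - 6 = -96
Quotient: -4x + 15, Remainder: -96


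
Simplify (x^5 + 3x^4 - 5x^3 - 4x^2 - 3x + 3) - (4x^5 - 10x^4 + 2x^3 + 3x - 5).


Distribute the minus sign:
  (x^5 + 3x^4 - 5x^3 - 4x^2 - 3x + 3)
- (4x^5 - 10x^4 + 2x^3 + 3x - 5)
Negate second polynomial: -4x^5 + 10x^4 - 2x^3 - 3x + 5
Add: -3x^5 + 13x^4 - 7x^3 - 4x^2 - 6x + 8


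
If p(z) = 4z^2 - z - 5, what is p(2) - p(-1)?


p(2) = 9
p(-1) = 0
p(2) - p(-1) = 9 = 9


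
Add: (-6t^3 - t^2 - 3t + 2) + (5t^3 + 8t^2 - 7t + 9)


Align terms by degree and add:
  -6t^3 - t^2 - 3t + 2
+ 5t^3 + 8t^2 - 7t + 9
= -t^3 + 7t^2 - 10t + 11


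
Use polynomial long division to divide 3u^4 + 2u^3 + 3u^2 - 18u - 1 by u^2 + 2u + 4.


(3u^4 + 2u^3 + 3u^2 - 18u - 1) / (u^2 + 2u + 4)
Step 1: 3u^2 * (u^2 + 2u + 4) = 3u^4 + 6u^3 + 12u^2; subtract.
Step 2: -4u * (u^2 + 2u + 4) = -4u^3 - 8u^2 - 16u; subtract.
Step 3: -1 * (u^2 + 2u + 4) = -u^2 - 2u - 4; subtract.
Quotient: 3u^2 - 4u - 1, Remainder: 3


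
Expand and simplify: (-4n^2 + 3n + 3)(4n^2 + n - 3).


Distribute each term of the first polynomial:
  (-4n^2)(4n^2 + n - 3) = -16n^4 - 4n^3 + 12n^2
  (3n)(4n^2 + n - 3) = 12n^3 + 3n^2 - 9n
  (3)(4n^2 + n - 3) = 12n^2 + 3n - 9
Sum: -16n^4 + 8n^3 + 27n^2 - 6n - 9


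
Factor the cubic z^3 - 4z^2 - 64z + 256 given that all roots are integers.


Try integer roots (divisors of 256). z=8: p(8)=0.
Divide out (z - 8): quotient is z^2 + 4z - 32.
Factor the quadratic: (z + 8)(z - 4)
Result: (z - 8)(z + 8)(z - 4)


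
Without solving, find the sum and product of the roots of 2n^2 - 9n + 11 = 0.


For an^2+bn+c=0: sum = -b/a, product = c/a.
a=2, b=-9, c=11
Sum = -(-9)/2 = 9/2
Product = (11)/2 = 11/2


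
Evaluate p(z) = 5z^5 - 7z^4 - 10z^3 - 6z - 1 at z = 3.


Using direct substitution:
  5 * (3)^5 = 1215
  -7 * (3)^4 = -567
  -10 * (3)^3 = -270
  0 * (3)^2 = 0
  -6 * (3)^1 = -18
  constant: -1
Sum = 1215 - 567 - 270 + 0 - 18 - 1 = 359


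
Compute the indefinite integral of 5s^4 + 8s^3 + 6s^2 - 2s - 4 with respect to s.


Reverse power rule on each term:
  ∫ 5s^4 ds = s^5
  ∫ 8s^3 ds = 2s^4
  ∫ 6s^2 ds = 2s^3
  ∫ -2s ds = -s^2
  ∫ -4 ds = -4s
F(s) = s^5 + 2s^4 + 2s^3 - s^2 - 4s + C


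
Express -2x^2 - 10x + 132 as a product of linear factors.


Roots satisfy r1 + r2 = -b/a = -5 and r1*r2 = c/a = -66.
So r1 = 6, r2 = -11.
-2x^2 - 10x + 132 = -2(x - r1)(x - r2) = -2(x - 6)(x + 11)


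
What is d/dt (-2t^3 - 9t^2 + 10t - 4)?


Apply the power rule term by term:
  d/dt(-2t^3) = -6t^2
  d/dt(-9t^2) = -18t
  d/dt(10t) = 10
  d/dt(-4) = 0
p'(t) = -6t^2 - 18t + 10


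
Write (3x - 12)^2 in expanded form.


Expand (3x - 12)^2 by repeated multiplication:
= 9x^2 - 72x + 144


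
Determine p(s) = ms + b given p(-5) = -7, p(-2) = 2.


p(s) = ms + b. Using p(-5)=-7, p(-2)=2:
m = (-7 - 2)/(-5 + 2) = -9/-3 = 3
b = -7 - m*(-5) = -7 + 15 = 8
p(s) = 3s + 8


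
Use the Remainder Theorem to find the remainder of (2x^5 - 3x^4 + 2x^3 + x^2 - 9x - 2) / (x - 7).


By the Remainder Theorem, the remainder equals p(7):
  2*(7)^5 = 33614
  -3*(7)^4 = -7203
  2*(7)^3 = 686
  1*(7)^2 = 49
  -9*(7)^1 = -63
  constant: -2
Sum: 33614 - 7203 + 686 + 49 - 63 - 2 = 27081


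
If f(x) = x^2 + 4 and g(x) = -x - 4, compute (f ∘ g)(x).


Substitute g(x) into f:
f(g(x)) = 1*(-x - 4)^2 + 4
(-x - 4)^2 = x^2 + 8x + 16
Expand and combine: x^2 + 8x + 20


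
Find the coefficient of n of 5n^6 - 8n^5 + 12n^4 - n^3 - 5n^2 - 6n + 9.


Read off the coefficient of n: -6


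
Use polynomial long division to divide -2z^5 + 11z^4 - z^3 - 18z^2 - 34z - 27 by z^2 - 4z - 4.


(-2z^5 + 11z^4 - z^3 - 18z^2 - 34z - 27) / (z^2 - 4z - 4)
Step 1: -2z^3 * (z^2 - 4z - 4) = -2z^5 + 8z^4 + 8z^3; subtract.
Step 2: 3z^2 * (z^2 - 4z - 4) = 3z^4 - 12z^3 - 12z^2; subtract.
Step 3: 3z * (z^2 - 4z - 4) = 3z^3 - 12z^2 - 12z; subtract.
Step 4: 6 * (z^2 - 4z - 4) = 6z^2 - 24z - 24; subtract.
Quotient: -2z^3 + 3z^2 + 3z + 6, Remainder: 2z - 3


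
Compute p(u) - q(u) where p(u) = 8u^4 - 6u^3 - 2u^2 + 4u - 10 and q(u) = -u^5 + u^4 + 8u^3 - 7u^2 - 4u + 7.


Distribute the minus sign:
  (8u^4 - 6u^3 - 2u^2 + 4u - 10)
- (-u^5 + u^4 + 8u^3 - 7u^2 - 4u + 7)
Negate second polynomial: u^5 - u^4 - 8u^3 + 7u^2 + 4u - 7
Add: u^5 + 7u^4 - 14u^3 + 5u^2 + 8u - 17


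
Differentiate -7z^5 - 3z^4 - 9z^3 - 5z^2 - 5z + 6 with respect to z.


Apply the power rule term by term:
  d/dz(-7z^5) = -35z^4
  d/dz(-3z^4) = -12z^3
  d/dz(-9z^3) = -27z^2
  d/dz(-5z^2) = -10z
  d/dz(-5z) = -5
  d/dz(6) = 0
p'(z) = -35z^4 - 12z^3 - 27z^2 - 10z - 5


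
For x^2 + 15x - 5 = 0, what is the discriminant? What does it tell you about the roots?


D = b^2 - 4ac = (15)^2 - 4(1)(-5) = 225 + 20 = 245
Since D > 0: two distinct irrational roots


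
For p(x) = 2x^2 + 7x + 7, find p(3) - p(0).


p(3) = 46
p(0) = 7
p(3) - p(0) = 46 - 7 = 39


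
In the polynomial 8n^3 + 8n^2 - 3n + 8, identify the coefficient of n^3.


Read off the coefficient of n^3: 8


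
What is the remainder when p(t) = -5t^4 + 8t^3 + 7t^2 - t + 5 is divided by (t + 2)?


By the Remainder Theorem, the remainder equals p(-2):
  -5*(-2)^4 = -80
  8*(-2)^3 = -64
  7*(-2)^2 = 28
  -1*(-2)^1 = 2
  constant: 5
Sum: -80 - 64 + 28 + 2 + 5 = -109


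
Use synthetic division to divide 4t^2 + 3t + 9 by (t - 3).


Synthetic division with c = 3. Coefficients: 4, 3, 9
Bring down 4.
  4 * 3 = 12; 12 + 3 = 15
  15 * 3 = 45; 45 + 9 = 54
Quotient: 4t + 15, Remainder: 54


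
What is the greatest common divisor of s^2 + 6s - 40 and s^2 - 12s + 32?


Factor each:
  s^2 + 6s - 40 = (s - 4)(s + 10)
  s^2 - 12s + 32 = (s - 4)(s - 8)
Common monic factor: s - 4


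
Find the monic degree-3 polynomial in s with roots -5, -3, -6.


p(s) = (s + 5)(s + 3)(s + 6)
Expand: s^3 + 14s^2 + 63s + 90


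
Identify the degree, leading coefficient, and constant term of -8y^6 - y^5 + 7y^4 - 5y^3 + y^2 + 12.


Highest power of y is 6, with coefficient -8. Constant term is 12.
Degree = 6, leading coefficient = -8, constant term = 12


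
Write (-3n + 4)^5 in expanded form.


Expand (-3n + 4)^5 by repeated multiplication:
  (-3n + 4)^2 = 9n^2 - 24n + 16
  (-3n + 4)^3 = -27n^3 + 108n^2 - 144n + 64
  (-3n + 4)^4 = 81n^4 - 432n^3 + 864n^2 - 768n + 256
= -243n^5 + 1620n^4 - 4320n^3 + 5760n^2 - 3840n + 1024


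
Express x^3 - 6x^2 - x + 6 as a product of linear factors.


Try integer roots (divisors of 6). x=6: p(6)=0.
Divide out (x - 6): quotient is x^2 - 1.
Factor the quadratic: (x - 1)(x + 1)
Result: (x - 6)(x - 1)(x + 1)
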